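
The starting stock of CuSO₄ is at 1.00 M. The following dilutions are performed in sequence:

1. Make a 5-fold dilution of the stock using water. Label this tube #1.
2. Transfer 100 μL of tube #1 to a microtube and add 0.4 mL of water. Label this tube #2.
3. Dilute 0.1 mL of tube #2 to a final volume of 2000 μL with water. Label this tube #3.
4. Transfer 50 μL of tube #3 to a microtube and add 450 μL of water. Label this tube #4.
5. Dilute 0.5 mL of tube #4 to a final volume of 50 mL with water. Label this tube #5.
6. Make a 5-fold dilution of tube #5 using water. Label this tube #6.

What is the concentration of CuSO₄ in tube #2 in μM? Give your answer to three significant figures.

Step 1: 5-fold → factor 5
Step 2: 100 μL + 0.4 mL = 500 μL total → factor 500/100 = 5
Dilution factor through tube #2 = 5 × 5 = 25
[tube #2] = 1.00 M / 25 = 0.04000 M = 4.00 × 10^4 μM

4.00 × 10^4 μM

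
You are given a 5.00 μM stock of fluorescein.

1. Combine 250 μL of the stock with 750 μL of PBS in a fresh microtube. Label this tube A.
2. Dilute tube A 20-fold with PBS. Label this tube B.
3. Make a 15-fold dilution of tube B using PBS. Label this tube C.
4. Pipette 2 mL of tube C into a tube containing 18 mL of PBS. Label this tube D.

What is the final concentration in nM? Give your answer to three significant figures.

0.417 nM

Step 1: 250 μL + 750 μL = 1000 μL total → factor 1000/250 = 4
Step 2: 20-fold → factor 20
Step 3: 15-fold → factor 15
Step 4: 2 mL + 18 mL = 20 mL total → factor 20/2 = 10
Overall dilution factor = 4 × 20 × 15 × 10 = 12000
Final = 5.00 μM / 12000 = 0.0004167 μM = 0.417 nM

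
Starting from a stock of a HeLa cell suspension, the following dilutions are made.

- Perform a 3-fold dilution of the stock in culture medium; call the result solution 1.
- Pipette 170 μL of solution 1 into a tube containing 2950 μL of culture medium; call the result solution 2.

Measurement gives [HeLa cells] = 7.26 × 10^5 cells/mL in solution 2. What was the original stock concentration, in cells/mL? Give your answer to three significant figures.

Step 1: 3-fold → factor 3
Step 2: 170 μL + 2950 μL = 3120 μL total → factor 3120/170 = 18.353
Overall dilution factor = 3 × 18.353 = 55.059
Stock = 7.26 × 10^5 cells/mL × 55.059 = 4.00 × 10^7 cells/mL

4.00 × 10^7 cells/mL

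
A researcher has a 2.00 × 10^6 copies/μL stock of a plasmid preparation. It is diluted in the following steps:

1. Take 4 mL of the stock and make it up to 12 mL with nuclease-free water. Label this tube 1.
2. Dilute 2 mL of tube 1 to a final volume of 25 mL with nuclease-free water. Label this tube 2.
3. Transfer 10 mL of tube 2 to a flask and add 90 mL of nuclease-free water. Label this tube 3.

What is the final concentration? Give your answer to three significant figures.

Step 1: 4 mL brought to 12 mL → factor 12/4 = 3
Step 2: 2 mL brought to 25 mL → factor 25/2 = 12.5
Step 3: 10 mL + 90 mL = 100 mL total → factor 100/10 = 10
Overall dilution factor = 3 × 12.5 × 10 = 375
Final = 2.00 × 10^6 copies/μL / 375 = 5.33 × 10^3 copies/μL

5.33 × 10^3 copies/μL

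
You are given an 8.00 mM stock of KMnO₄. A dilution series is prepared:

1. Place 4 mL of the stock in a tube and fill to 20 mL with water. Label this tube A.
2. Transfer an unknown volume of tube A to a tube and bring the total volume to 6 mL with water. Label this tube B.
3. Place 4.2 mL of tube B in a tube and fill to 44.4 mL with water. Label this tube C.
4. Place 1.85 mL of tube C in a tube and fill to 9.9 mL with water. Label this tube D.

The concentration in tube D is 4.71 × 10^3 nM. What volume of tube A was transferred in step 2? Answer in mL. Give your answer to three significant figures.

Step 1: 4 mL brought to 20 mL → factor 20/4 = 5
Step 2: v brought to 6 mL → factor = 6 mL/v
Step 3: 4.2 mL brought to 44.4 mL → factor 44.4/4.2 = 10.571
Step 4: 1.85 mL brought to 9.9 mL → factor 9.9/1.85 = 5.3514
Product of known-step factors = 282.86
Overall factor = 8.00 mM / (4.71 × 10^3 nM) = 1698.5
Step-2 factor = 1698.5 / 282.86 = 6.0048
v = 6 mL / 6.0048 = 0.999 mL

0.999 mL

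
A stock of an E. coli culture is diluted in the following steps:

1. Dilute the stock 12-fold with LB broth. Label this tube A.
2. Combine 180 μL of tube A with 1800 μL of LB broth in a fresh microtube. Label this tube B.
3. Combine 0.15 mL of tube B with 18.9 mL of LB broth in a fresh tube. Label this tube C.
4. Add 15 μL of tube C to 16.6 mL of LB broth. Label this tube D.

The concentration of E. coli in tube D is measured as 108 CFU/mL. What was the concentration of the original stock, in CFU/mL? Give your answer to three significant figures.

2.01 × 10^9 CFU/mL

Step 1: 12-fold → factor 12
Step 2: 180 μL + 1800 μL = 1980 μL total → factor 1980/180 = 11
Step 3: 0.15 mL + 18.9 mL = 19.05 mL total → factor 19.05/0.15 = 127
Step 4: 15 μL + 16.6 mL = 16615 μL total → factor 16615/15 = 1107.7
Overall dilution factor = 12 × 11 × 127 × 1107.7 = 1.8569 × 10^7
Stock = 108 CFU/mL × 1.8569 × 10^7 = 2.01 × 10^9 CFU/mL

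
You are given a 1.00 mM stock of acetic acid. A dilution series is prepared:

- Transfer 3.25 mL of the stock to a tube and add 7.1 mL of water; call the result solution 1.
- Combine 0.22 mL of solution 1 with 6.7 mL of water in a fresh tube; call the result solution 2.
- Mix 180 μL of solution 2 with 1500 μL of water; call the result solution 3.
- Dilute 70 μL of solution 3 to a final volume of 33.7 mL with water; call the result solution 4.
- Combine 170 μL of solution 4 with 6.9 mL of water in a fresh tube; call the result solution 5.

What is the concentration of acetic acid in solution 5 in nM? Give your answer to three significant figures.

Step 1: 3.25 mL + 7.1 mL = 10.35 mL total → factor 10.35/3.25 = 3.1846
Step 2: 0.22 mL + 6.7 mL = 6.92 mL total → factor 6.92/0.22 = 31.455
Step 3: 180 μL + 1500 μL = 1680 μL total → factor 1680/180 = 9.3333
Step 4: 70 μL brought to 33.7 mL → factor 33700/70 = 481.43
Step 5: 170 μL + 6.9 mL = 7070 μL total → factor 7070/170 = 41.588
Overall dilution factor = 3.1846 × 31.455 × 9.3333 × 481.43 × 41.588 = 1.8719 × 10^7
Final = 1.00 mM / 1.8719 × 10^7 = 5.342 × 10^-8 mM = 0.0534 nM

0.0534 nM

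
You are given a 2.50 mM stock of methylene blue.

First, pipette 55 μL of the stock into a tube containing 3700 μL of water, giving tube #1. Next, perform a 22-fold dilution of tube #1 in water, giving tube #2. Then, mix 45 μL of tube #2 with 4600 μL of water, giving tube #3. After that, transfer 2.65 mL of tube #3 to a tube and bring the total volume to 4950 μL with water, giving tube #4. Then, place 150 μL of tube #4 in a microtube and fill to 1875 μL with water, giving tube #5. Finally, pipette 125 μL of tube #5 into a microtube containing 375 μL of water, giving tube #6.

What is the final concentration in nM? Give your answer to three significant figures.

Step 1: 55 μL + 3700 μL = 3755 μL total → factor 3755/55 = 68.273
Step 2: 22-fold → factor 22
Step 3: 45 μL + 4600 μL = 4645 μL total → factor 4645/45 = 103.22
Step 4: 2.65 mL brought to 4950 μL → factor 4.95/2.65 = 1.8679
Step 5: 150 μL brought to 1875 μL → factor 1875/150 = 12.5
Step 6: 125 μL + 375 μL = 500 μL total → factor 500/125 = 4
Overall dilution factor = 68.273 × 22 × 103.22 × 1.8679 × 12.5 × 4 = 1.448 × 10^7
Final = 2.50 mM / 1.448 × 10^7 = 1.727 × 10^-7 mM = 0.173 nM

0.173 nM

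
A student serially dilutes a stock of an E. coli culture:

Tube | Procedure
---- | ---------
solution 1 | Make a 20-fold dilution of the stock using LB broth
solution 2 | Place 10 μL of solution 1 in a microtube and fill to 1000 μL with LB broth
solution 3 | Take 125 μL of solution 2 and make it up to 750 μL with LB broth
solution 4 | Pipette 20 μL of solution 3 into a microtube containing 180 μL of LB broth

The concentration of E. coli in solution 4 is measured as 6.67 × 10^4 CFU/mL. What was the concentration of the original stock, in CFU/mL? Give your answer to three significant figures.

Step 1: 20-fold → factor 20
Step 2: 10 μL brought to 1000 μL → factor 1000/10 = 100
Step 3: 125 μL brought to 750 μL → factor 750/125 = 6
Step 4: 20 μL + 180 μL = 200 μL total → factor 200/20 = 10
Overall dilution factor = 20 × 100 × 6 × 10 = 1.2 × 10^5
Stock = 6.67 × 10^4 CFU/mL × 1.2 × 10^5 = 8.00 × 10^9 CFU/mL

8.00 × 10^9 CFU/mL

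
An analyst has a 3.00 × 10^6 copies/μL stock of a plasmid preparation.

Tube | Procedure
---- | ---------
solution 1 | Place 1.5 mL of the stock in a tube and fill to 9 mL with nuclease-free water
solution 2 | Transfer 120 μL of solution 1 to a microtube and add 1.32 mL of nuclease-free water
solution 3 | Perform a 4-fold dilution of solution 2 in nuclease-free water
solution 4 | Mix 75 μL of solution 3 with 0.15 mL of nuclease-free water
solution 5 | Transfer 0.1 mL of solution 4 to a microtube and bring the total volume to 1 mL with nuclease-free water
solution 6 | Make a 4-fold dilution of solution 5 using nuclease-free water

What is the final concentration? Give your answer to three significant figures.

Step 1: 1.5 mL brought to 9 mL → factor 9/1.5 = 6
Step 2: 120 μL + 1.32 mL = 1440 μL total → factor 1440/120 = 12
Step 3: 4-fold → factor 4
Step 4: 75 μL + 0.15 mL = 225 μL total → factor 225/75 = 3
Step 5: 0.1 mL brought to 1 mL → factor 1/0.1 = 10
Step 6: 4-fold → factor 4
Overall dilution factor = 6 × 12 × 4 × 3 × 10 × 4 = 34560
Final = 3.00 × 10^6 copies/μL / 34560 = 86.8 copies/μL

86.8 copies/μL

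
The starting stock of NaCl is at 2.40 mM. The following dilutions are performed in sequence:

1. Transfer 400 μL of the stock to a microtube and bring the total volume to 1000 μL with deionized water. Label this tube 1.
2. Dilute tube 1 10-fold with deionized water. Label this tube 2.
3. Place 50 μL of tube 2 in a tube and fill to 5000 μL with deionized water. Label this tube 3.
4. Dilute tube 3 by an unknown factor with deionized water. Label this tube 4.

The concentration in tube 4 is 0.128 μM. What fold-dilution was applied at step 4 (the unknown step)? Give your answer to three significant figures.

7.50-fold

Step 1: 400 μL brought to 1000 μL → factor 1000/400 = 2.5
Step 2: 10-fold → factor 10
Step 3: 50 μL brought to 5000 μL → factor 5000/50 = 100
Step 4: unknown factor x
Product of known-step factors = 2500
Overall factor = 2.40 mM / (0.128 μM) = 18750
x = 18750 / 2500 = 7.50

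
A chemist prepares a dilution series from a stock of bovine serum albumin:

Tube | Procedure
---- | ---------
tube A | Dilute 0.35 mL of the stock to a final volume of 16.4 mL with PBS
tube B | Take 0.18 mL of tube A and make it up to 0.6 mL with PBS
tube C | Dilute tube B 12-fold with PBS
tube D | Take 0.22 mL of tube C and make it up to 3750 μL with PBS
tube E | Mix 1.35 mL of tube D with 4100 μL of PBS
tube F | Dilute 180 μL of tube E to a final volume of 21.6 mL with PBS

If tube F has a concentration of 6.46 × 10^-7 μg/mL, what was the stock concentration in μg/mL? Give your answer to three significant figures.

10.0 μg/mL

Step 1: 0.35 mL brought to 16.4 mL → factor 16.4/0.35 = 46.857
Step 2: 0.18 mL brought to 0.6 mL → factor 0.6/0.18 = 3.3333
Step 3: 12-fold → factor 12
Step 4: 0.22 mL brought to 3750 μL → factor 3.75/0.22 = 17.045
Step 5: 1.35 mL + 4100 μL = 5.45 mL total → factor 5.45/1.35 = 4.037
Step 6: 180 μL brought to 21.6 mL → factor 21600/180 = 120
Overall dilution factor = 46.857 × 3.3333 × 12 × 17.045 × 4.037 × 120 = 1.5477 × 10^7
Stock = 6.46 × 10^-7 μg/mL × 1.5477 × 10^7 = 10.0 μg/mL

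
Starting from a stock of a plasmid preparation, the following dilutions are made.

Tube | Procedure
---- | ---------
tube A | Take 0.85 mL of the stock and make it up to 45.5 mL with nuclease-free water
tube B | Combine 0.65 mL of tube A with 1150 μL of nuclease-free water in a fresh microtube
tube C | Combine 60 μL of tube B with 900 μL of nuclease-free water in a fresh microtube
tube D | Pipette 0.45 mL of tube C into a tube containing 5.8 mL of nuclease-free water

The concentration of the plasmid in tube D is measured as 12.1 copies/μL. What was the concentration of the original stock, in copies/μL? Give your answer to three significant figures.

3.99 × 10^5 copies/μL

Step 1: 0.85 mL brought to 45.5 mL → factor 45.5/0.85 = 53.529
Step 2: 0.65 mL + 1150 μL = 1.8 mL total → factor 1.8/0.65 = 2.7692
Step 3: 60 μL + 900 μL = 960 μL total → factor 960/60 = 16
Step 4: 0.45 mL + 5.8 mL = 6.25 mL total → factor 6.25/0.45 = 13.889
Overall dilution factor = 53.529 × 2.7692 × 16 × 13.889 = 32941
Stock = 12.1 copies/μL × 32941 = 3.99 × 10^5 copies/μL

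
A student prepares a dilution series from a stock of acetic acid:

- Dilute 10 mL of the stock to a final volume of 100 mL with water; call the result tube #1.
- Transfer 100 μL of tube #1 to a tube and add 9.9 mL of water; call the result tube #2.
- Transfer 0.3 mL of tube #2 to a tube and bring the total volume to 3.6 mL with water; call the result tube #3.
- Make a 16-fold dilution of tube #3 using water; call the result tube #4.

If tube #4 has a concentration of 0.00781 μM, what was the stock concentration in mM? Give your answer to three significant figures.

Step 1: 10 mL brought to 100 mL → factor 100/10 = 10
Step 2: 100 μL + 9.9 mL = 10000 μL total → factor 10000/100 = 100
Step 3: 0.3 mL brought to 3.6 mL → factor 3.6/0.3 = 12
Step 4: 16-fold → factor 16
Overall dilution factor = 10 × 100 × 12 × 16 = 1.92 × 10^5
Stock = 0.00781 μM × 1.92 × 10^5 = 1500 μM = 1.50 mM

1.50 mM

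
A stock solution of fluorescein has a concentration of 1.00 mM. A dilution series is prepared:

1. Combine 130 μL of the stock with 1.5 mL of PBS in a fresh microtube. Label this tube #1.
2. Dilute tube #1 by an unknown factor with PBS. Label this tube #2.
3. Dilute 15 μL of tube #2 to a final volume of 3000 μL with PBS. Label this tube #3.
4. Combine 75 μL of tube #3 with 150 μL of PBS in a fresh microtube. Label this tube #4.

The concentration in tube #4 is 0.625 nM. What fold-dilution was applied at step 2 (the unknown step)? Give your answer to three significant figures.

Step 1: 130 μL + 1.5 mL = 1630 μL total → factor 1630/130 = 12.538
Step 2: unknown factor x
Step 3: 15 μL brought to 3000 μL → factor 3000/15 = 200
Step 4: 75 μL + 150 μL = 225 μL total → factor 225/75 = 3
Product of known-step factors = 7523.1
Overall factor = 1.00 mM / (0.625 nM) = 1.6 × 10^6
x = 1.6 × 10^6 / 7523.1 = 213

213-fold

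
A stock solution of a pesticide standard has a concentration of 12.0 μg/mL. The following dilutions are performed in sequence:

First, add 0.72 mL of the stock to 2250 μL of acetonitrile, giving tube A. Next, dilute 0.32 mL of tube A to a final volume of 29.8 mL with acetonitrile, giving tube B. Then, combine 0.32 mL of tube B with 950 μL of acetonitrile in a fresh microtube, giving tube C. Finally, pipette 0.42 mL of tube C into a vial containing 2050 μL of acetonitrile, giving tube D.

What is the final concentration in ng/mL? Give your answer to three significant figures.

Step 1: 0.72 mL + 2250 μL = 2.97 mL total → factor 2.97/0.72 = 4.125
Step 2: 0.32 mL brought to 29.8 mL → factor 29.8/0.32 = 93.125
Step 3: 0.32 mL + 950 μL = 1.27 mL total → factor 1.27/0.32 = 3.9688
Step 4: 0.42 mL + 2050 μL = 2.47 mL total → factor 2.47/0.42 = 5.881
Overall dilution factor = 4.125 × 93.125 × 3.9688 × 5.881 = 8965.9
Final = 12.0 μg/mL / 8965.9 = 0.001338 μg/mL = 1.34 ng/mL

1.34 ng/mL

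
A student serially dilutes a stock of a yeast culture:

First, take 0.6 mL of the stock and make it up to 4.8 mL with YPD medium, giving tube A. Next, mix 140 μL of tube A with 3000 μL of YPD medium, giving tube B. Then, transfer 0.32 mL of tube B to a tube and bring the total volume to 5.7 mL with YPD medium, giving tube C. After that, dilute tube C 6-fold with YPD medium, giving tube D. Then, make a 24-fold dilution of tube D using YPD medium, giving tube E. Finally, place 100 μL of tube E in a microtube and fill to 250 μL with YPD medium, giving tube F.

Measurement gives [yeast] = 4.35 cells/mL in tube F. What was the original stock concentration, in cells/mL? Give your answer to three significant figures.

Step 1: 0.6 mL brought to 4.8 mL → factor 4.8/0.6 = 8
Step 2: 140 μL + 3000 μL = 3140 μL total → factor 3140/140 = 22.429
Step 3: 0.32 mL brought to 5.7 mL → factor 5.7/0.32 = 17.812
Step 4: 6-fold → factor 6
Step 5: 24-fold → factor 24
Step 6: 100 μL brought to 250 μL → factor 250/100 = 2.5
Overall dilution factor = 8 × 22.429 × 17.812 × 6 × 24 × 2.5 = 1.1506 × 10^6
Stock = 4.35 cells/mL × 1.1506 × 10^6 = 5.01 × 10^6 cells/mL

5.01 × 10^6 cells/mL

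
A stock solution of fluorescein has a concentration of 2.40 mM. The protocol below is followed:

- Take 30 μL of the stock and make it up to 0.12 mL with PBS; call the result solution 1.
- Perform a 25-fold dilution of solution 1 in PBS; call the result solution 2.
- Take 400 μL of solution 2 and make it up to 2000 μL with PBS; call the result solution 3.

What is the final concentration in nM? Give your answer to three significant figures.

4.80 × 10^3 nM

Step 1: 30 μL brought to 0.12 mL → factor 120/30 = 4
Step 2: 25-fold → factor 25
Step 3: 400 μL brought to 2000 μL → factor 2000/400 = 5
Overall dilution factor = 4 × 25 × 5 = 500
Final = 2.40 mM / 500 = 0.004800 mM = 4.80 × 10^3 nM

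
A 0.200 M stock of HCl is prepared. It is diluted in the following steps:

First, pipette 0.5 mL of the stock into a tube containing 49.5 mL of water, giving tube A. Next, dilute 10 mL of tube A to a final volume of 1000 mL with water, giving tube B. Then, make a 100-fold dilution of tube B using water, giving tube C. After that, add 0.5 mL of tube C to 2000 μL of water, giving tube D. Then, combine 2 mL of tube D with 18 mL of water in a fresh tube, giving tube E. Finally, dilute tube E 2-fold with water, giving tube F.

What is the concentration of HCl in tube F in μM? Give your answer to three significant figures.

0.00200 μM

Step 1: 0.5 mL + 49.5 mL = 50 mL total → factor 50/0.5 = 100
Step 2: 10 mL brought to 1000 mL → factor 1000/10 = 100
Step 3: 100-fold → factor 100
Step 4: 0.5 mL + 2000 μL = 2.5 mL total → factor 2.5/0.5 = 5
Step 5: 2 mL + 18 mL = 20 mL total → factor 20/2 = 10
Step 6: 2-fold → factor 2
Overall dilution factor = 100 × 100 × 100 × 5 × 10 × 2 = 1 × 10^8
Final = 0.200 M / 1 × 10^8 = 2.000 × 10^-9 M = 0.00200 μM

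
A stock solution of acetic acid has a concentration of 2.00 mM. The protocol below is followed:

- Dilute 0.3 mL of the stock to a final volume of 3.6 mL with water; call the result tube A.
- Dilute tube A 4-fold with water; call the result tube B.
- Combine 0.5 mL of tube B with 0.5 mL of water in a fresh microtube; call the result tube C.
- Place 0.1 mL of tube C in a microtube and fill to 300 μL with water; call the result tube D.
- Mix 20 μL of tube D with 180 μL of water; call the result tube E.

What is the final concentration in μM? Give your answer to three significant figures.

0.694 μM

Step 1: 0.3 mL brought to 3.6 mL → factor 3.6/0.3 = 12
Step 2: 4-fold → factor 4
Step 3: 0.5 mL + 0.5 mL = 1 mL total → factor 1/0.5 = 2
Step 4: 0.1 mL brought to 300 μL → factor 0.3/0.1 = 3
Step 5: 20 μL + 180 μL = 200 μL total → factor 200/20 = 10
Overall dilution factor = 12 × 4 × 2 × 3 × 10 = 2880
Final = 2.00 mM / 2880 = 0.0006944 mM = 0.694 μM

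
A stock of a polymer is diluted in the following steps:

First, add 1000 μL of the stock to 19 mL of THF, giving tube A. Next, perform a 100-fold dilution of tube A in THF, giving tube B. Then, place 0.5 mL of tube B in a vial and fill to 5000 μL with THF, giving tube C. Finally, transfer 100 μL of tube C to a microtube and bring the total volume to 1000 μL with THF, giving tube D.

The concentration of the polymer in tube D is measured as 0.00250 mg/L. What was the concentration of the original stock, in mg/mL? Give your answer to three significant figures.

Step 1: 1000 μL + 19 mL = 20000 μL total → factor 20000/1000 = 20
Step 2: 100-fold → factor 100
Step 3: 0.5 mL brought to 5000 μL → factor 5/0.5 = 10
Step 4: 100 μL brought to 1000 μL → factor 1000/100 = 10
Overall dilution factor = 20 × 100 × 10 × 10 = 2 × 10^5
Stock = 0.00250 mg/L × 2 × 10^5 = 500.0 mg/L = 0.500 mg/mL

0.500 mg/mL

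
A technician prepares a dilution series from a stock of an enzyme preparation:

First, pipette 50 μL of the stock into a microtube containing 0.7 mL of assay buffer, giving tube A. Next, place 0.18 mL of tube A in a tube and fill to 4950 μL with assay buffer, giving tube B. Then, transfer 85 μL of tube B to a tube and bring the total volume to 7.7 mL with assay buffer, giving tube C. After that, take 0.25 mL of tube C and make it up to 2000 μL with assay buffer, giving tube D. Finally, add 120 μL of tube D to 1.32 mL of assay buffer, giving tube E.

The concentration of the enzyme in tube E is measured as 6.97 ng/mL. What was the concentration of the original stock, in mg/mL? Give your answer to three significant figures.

25.0 mg/mL

Step 1: 50 μL + 0.7 mL = 750 μL total → factor 750/50 = 15
Step 2: 0.18 mL brought to 4950 μL → factor 4.95/0.18 = 27.5
Step 3: 85 μL brought to 7.7 mL → factor 7700/85 = 90.588
Step 4: 0.25 mL brought to 2000 μL → factor 2/0.25 = 8
Step 5: 120 μL + 1.32 mL = 1440 μL total → factor 1440/120 = 12
Overall dilution factor = 15 × 27.5 × 90.588 × 8 × 12 = 3.5873 × 10^6
Stock = 6.97 ng/mL × 3.5873 × 10^6 = 2.500 × 10^7 ng/mL = 25.0 mg/mL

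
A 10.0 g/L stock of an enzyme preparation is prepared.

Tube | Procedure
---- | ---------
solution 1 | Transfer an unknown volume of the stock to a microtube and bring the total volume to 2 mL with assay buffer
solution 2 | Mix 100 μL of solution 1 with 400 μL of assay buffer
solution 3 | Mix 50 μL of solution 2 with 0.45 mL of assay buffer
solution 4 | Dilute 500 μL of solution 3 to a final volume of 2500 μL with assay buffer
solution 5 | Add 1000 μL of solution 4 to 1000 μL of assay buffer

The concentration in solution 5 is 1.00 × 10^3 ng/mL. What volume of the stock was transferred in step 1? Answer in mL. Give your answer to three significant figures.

0.100 mL

Step 1: v brought to 2 mL → factor = 2 mL/v
Step 2: 100 μL + 400 μL = 500 μL total → factor 500/100 = 5
Step 3: 50 μL + 0.45 mL = 500 μL total → factor 500/50 = 10
Step 4: 500 μL brought to 2500 μL → factor 2500/500 = 5
Step 5: 1000 μL + 1000 μL = 2000 μL total → factor 2000/1000 = 2
Product of known-step factors = 500
Overall factor = 10.0 g/L / (1.00 × 10^3 ng/mL) = 10000
Step-1 factor = 10000 / 500 = 20
v = 2 mL / 20 = 0.100 mL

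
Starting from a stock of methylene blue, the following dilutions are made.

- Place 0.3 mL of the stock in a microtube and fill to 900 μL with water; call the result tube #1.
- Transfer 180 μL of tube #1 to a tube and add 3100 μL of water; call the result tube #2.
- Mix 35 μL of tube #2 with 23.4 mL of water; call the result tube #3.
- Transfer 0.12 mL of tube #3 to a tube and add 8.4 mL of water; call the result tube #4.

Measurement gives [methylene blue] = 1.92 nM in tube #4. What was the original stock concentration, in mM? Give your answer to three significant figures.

Step 1: 0.3 mL brought to 900 μL → factor 0.9/0.3 = 3
Step 2: 180 μL + 3100 μL = 3280 μL total → factor 3280/180 = 18.222
Step 3: 35 μL + 23.4 mL = 23435 μL total → factor 23435/35 = 669.57
Step 4: 0.12 mL + 8.4 mL = 8.52 mL total → factor 8.52/0.12 = 71
Overall dilution factor = 3 × 18.222 × 669.57 × 71 = 2.5988 × 10^6
Stock = 1.92 nM × 2.5988 × 10^6 = 4.990 × 10^6 nM = 4.99 mM

4.99 mM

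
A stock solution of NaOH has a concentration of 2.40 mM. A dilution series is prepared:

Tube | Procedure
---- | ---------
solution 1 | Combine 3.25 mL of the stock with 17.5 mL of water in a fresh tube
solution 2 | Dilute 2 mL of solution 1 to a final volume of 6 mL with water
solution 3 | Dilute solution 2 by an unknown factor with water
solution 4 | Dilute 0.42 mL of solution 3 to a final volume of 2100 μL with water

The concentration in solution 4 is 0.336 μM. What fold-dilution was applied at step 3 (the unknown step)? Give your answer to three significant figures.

74.6-fold

Step 1: 3.25 mL + 17.5 mL = 20.75 mL total → factor 20.75/3.25 = 6.3846
Step 2: 2 mL brought to 6 mL → factor 6/2 = 3
Step 3: unknown factor x
Step 4: 0.42 mL brought to 2100 μL → factor 2.1/0.42 = 5
Product of known-step factors = 95.769
Overall factor = 2.40 mM / (0.336 μM) = 7142.9
x = 7142.9 / 95.769 = 74.6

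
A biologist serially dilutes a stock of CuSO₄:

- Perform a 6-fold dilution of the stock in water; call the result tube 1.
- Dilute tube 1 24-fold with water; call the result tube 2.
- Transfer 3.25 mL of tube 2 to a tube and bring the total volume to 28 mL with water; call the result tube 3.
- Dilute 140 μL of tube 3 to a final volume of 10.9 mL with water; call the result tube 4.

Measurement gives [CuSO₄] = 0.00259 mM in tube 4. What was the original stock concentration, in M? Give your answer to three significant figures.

Step 1: 6-fold → factor 6
Step 2: 24-fold → factor 24
Step 3: 3.25 mL brought to 28 mL → factor 28/3.25 = 8.6154
Step 4: 140 μL brought to 10.9 mL → factor 10900/140 = 77.857
Overall dilution factor = 6 × 24 × 8.6154 × 77.857 = 96591
Stock = 0.00259 mM × 96591 = 250.2 mM = 0.250 M

0.250 M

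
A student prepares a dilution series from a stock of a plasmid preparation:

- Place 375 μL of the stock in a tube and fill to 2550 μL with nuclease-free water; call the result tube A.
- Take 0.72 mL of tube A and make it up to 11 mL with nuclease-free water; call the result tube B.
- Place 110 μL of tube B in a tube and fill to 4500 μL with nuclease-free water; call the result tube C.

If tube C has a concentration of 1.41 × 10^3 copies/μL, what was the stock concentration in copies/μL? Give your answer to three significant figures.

Step 1: 375 μL brought to 2550 μL → factor 2550/375 = 6.8
Step 2: 0.72 mL brought to 11 mL → factor 11/0.72 = 15.278
Step 3: 110 μL brought to 4500 μL → factor 4500/110 = 40.909
Overall dilution factor = 6.8 × 15.278 × 40.909 = 4250
Stock = 1.41 × 10^3 copies/μL × 4250 = 5.99 × 10^6 copies/μL

5.99 × 10^6 copies/μL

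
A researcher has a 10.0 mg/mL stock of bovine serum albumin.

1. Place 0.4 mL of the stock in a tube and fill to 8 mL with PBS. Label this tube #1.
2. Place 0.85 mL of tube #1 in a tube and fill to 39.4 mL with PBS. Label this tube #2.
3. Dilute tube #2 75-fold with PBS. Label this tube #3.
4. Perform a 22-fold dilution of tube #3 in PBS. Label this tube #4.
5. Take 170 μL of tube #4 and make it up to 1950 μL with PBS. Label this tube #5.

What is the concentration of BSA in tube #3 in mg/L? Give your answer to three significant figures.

0.144 mg/L

Step 1: 0.4 mL brought to 8 mL → factor 8/0.4 = 20
Step 2: 0.85 mL brought to 39.4 mL → factor 39.4/0.85 = 46.353
Step 3: 75-fold → factor 75
Dilution factor through tube #3 = 20 × 46.353 × 75 = 69529
[tube #3] = 10.0 mg/mL / 69529 = 0.0001438 mg/mL = 0.144 mg/L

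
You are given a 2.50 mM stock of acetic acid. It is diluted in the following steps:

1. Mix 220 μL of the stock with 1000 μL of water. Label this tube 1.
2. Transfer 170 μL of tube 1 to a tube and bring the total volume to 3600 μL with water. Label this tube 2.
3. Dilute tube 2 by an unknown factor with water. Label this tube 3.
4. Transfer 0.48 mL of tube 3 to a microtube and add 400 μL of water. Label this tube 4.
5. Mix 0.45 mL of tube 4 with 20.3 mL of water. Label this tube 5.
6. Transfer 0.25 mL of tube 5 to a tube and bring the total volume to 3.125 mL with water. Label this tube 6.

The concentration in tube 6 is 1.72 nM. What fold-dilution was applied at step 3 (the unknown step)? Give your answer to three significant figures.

Step 1: 220 μL + 1000 μL = 1220 μL total → factor 1220/220 = 5.5455
Step 2: 170 μL brought to 3600 μL → factor 3600/170 = 21.176
Step 3: unknown factor x
Step 4: 0.48 mL + 400 μL = 0.88 mL total → factor 0.88/0.48 = 1.8333
Step 5: 0.45 mL + 20.3 mL = 20.75 mL total → factor 20.75/0.45 = 46.111
Step 6: 0.25 mL brought to 3.125 mL → factor 3.125/0.25 = 12.5
Product of known-step factors = 1.2409 × 10^5
Overall factor = 2.50 mM / (1.72 nM) = 1.4535 × 10^6
x = 1.4535 × 10^6 / 1.2409 × 10^5 = 11.7

11.7-fold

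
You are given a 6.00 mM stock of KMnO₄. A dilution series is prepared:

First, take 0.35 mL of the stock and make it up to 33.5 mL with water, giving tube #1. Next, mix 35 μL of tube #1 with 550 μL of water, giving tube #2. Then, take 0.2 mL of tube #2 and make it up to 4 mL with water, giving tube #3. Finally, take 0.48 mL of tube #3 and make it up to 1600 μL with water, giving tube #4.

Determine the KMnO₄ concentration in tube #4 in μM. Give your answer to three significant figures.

Step 1: 0.35 mL brought to 33.5 mL → factor 33.5/0.35 = 95.714
Step 2: 35 μL + 550 μL = 585 μL total → factor 585/35 = 16.714
Step 3: 0.2 mL brought to 4 mL → factor 4/0.2 = 20
Step 4: 0.48 mL brought to 1600 μL → factor 1.6/0.48 = 3.3333
Overall dilution factor = 95.714 × 16.714 × 20 × 3.3333 = 1.0665 × 10^5
Final = 6.00 mM / 1.0665 × 10^5 = 5.626 × 10^-5 mM = 0.0563 μM

0.0563 μM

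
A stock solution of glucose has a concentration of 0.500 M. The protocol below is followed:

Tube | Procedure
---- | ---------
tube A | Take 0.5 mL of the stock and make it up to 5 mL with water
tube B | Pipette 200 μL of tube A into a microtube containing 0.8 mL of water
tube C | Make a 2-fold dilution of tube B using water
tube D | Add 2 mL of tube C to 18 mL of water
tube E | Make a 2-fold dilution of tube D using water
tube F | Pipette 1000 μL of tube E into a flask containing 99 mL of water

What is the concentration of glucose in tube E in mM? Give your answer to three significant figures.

0.250 mM

Step 1: 0.5 mL brought to 5 mL → factor 5/0.5 = 10
Step 2: 200 μL + 0.8 mL = 1000 μL total → factor 1000/200 = 5
Step 3: 2-fold → factor 2
Step 4: 2 mL + 18 mL = 20 mL total → factor 20/2 = 10
Step 5: 2-fold → factor 2
Dilution factor through tube E = 10 × 5 × 2 × 10 × 2 = 2000
[tube E] = 0.500 M / 2000 = 0.0002500 M = 0.250 mM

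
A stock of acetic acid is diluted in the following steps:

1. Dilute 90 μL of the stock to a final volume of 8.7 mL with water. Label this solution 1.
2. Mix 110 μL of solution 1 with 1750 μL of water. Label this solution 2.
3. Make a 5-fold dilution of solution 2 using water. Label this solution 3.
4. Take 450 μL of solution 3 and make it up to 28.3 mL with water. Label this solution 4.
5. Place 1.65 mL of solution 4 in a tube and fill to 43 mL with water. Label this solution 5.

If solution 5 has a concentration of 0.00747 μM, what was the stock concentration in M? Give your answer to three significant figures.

0.100 M

Step 1: 90 μL brought to 8.7 mL → factor 8700/90 = 96.667
Step 2: 110 μL + 1750 μL = 1860 μL total → factor 1860/110 = 16.909
Step 3: 5-fold → factor 5
Step 4: 450 μL brought to 28.3 mL → factor 28300/450 = 62.889
Step 5: 1.65 mL brought to 43 mL → factor 43/1.65 = 26.061
Overall dilution factor = 96.667 × 16.909 × 5 × 62.889 × 26.061 = 1.3394 × 10^7
Stock = 0.00747 μM × 1.3394 × 10^7 = 1.001 × 10^5 μM = 0.100 M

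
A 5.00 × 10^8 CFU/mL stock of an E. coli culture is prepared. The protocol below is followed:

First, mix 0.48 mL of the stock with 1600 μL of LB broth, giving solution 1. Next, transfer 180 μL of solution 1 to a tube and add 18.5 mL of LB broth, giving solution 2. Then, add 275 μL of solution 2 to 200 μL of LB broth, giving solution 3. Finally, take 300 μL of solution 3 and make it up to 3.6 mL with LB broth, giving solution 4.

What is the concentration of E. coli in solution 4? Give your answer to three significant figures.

5.36 × 10^4 CFU/mL

Step 1: 0.48 mL + 1600 μL = 2.08 mL total → factor 2.08/0.48 = 4.3333
Step 2: 180 μL + 18.5 mL = 18680 μL total → factor 18680/180 = 103.78
Step 3: 275 μL + 200 μL = 475 μL total → factor 475/275 = 1.7273
Step 4: 300 μL brought to 3.6 mL → factor 3600/300 = 12
Overall dilution factor = 4.3333 × 103.78 × 1.7273 × 12 = 9321.1
Final = 5.00 × 10^8 CFU/mL / 9321.1 = 5.36 × 10^4 CFU/mL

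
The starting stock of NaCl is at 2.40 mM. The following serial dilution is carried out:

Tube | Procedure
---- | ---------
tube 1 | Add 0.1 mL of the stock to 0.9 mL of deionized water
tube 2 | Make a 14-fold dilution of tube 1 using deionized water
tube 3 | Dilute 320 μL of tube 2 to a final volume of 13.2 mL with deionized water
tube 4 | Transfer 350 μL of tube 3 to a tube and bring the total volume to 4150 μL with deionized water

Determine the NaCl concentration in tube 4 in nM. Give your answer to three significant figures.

35.0 nM

Step 1: 0.1 mL + 0.9 mL = 1 mL total → factor 1/0.1 = 10
Step 2: 14-fold → factor 14
Step 3: 320 μL brought to 13.2 mL → factor 13200/320 = 41.25
Step 4: 350 μL brought to 4150 μL → factor 4150/350 = 11.857
Overall dilution factor = 10 × 14 × 41.25 × 11.857 = 68475
Final = 2.40 mM / 68475 = 3.505 × 10^-5 mM = 35.0 nM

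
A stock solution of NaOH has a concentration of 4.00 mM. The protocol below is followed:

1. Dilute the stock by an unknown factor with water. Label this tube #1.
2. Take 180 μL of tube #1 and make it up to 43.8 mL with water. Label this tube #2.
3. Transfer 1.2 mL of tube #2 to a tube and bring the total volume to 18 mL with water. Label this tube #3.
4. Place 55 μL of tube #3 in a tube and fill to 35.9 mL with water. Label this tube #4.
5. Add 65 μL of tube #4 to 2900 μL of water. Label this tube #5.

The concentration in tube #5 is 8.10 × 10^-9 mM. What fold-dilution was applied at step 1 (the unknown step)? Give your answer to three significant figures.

Step 1: unknown factor x
Step 2: 180 μL brought to 43.8 mL → factor 43800/180 = 243.33
Step 3: 1.2 mL brought to 18 mL → factor 18/1.2 = 15
Step 4: 55 μL brought to 35.9 mL → factor 35900/55 = 652.73
Step 5: 65 μL + 2900 μL = 2965 μL total → factor 2965/65 = 45.615
Product of known-step factors = 1.0868 × 10^8
Overall factor = 4.00 mM / (8.10 × 10^-9 mM) = 4.9383 × 10^8
x = 4.9383 × 10^8 / 1.0868 × 10^8 = 4.54

4.54-fold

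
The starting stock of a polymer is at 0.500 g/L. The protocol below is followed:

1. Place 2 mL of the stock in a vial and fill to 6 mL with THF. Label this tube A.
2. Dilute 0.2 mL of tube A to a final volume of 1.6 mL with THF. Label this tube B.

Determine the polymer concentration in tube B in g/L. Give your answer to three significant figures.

0.0208 g/L

Step 1: 2 mL brought to 6 mL → factor 6/2 = 3
Step 2: 0.2 mL brought to 1.6 mL → factor 1.6/0.2 = 8
Overall dilution factor = 3 × 8 = 24
Final = 0.500 g/L / 24 = 0.0208 g/L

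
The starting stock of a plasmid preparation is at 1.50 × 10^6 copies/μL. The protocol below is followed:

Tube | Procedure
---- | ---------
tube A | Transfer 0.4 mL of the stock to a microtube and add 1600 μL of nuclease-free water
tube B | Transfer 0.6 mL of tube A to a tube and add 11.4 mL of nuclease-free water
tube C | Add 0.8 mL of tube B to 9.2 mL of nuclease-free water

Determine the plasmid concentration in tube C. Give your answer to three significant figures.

1.20 × 10^3 copies/μL

Step 1: 0.4 mL + 1600 μL = 2 mL total → factor 2/0.4 = 5
Step 2: 0.6 mL + 11.4 mL = 12 mL total → factor 12/0.6 = 20
Step 3: 0.8 mL + 9.2 mL = 10 mL total → factor 10/0.8 = 12.5
Overall dilution factor = 5 × 20 × 12.5 = 1250
Final = 1.50 × 10^6 copies/μL / 1250 = 1.20 × 10^3 copies/μL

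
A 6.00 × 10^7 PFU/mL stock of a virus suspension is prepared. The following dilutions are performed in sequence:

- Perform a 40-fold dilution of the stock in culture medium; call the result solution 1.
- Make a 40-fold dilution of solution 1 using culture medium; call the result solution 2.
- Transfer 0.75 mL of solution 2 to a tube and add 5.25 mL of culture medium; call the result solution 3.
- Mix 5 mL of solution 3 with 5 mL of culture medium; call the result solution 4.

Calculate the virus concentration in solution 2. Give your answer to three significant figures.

Step 1: 40-fold → factor 40
Step 2: 40-fold → factor 40
Dilution factor through solution 2 = 40 × 40 = 1600
[solution 2] = 6.00 × 10^7 PFU/mL / 1600 = 3.75 × 10^4 PFU/mL

3.75 × 10^4 PFU/mL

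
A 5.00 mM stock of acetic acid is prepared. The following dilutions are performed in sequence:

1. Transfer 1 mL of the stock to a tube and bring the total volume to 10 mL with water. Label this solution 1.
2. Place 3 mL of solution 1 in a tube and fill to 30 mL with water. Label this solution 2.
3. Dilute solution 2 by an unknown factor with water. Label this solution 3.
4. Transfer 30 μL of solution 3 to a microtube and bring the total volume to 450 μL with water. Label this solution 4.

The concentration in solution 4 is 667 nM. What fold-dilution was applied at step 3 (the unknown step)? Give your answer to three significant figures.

5.00-fold

Step 1: 1 mL brought to 10 mL → factor 10/1 = 10
Step 2: 3 mL brought to 30 mL → factor 30/3 = 10
Step 3: unknown factor x
Step 4: 30 μL brought to 450 μL → factor 450/30 = 15
Product of known-step factors = 1500
Overall factor = 5.00 mM / (667 nM) = 7496.3
x = 7496.3 / 1500 = 5.00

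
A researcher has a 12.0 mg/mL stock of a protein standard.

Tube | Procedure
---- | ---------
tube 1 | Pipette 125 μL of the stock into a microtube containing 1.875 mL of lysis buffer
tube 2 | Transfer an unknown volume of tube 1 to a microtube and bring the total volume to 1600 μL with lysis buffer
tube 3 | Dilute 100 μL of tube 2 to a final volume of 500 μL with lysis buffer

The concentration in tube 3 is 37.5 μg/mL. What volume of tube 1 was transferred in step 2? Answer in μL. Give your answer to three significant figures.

Step 1: 125 μL + 1.875 mL = 2000 μL total → factor 2000/125 = 16
Step 2: v brought to 1600 μL → factor = 1600 μL/v
Step 3: 100 μL brought to 500 μL → factor 500/100 = 5
Product of known-step factors = 80
Overall factor = 12.0 mg/mL / (37.5 μg/mL) = 320
Step-2 factor = 320 / 80 = 4
v = 1600 μL / 4 = 400 μL

400 μL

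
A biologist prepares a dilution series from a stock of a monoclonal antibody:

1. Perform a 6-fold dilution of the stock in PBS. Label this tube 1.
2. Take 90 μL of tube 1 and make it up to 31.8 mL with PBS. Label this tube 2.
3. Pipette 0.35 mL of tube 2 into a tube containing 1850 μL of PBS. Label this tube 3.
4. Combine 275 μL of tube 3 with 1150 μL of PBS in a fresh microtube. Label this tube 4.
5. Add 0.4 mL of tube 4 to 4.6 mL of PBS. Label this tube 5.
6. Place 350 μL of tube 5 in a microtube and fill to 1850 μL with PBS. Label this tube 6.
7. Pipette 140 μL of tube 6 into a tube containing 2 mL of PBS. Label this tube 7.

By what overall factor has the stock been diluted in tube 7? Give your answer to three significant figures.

Step 1: 6-fold → factor 6
Step 2: 90 μL brought to 31.8 mL → factor 31800/90 = 353.33
Step 3: 0.35 mL + 1850 μL = 2.2 mL total → factor 2.2/0.35 = 6.2857
Step 4: 275 μL + 1150 μL = 1425 μL total → factor 1425/275 = 5.1818
Step 5: 0.4 mL + 4.6 mL = 5 mL total → factor 5/0.4 = 12.5
Step 6: 350 μL brought to 1850 μL → factor 1850/350 = 5.2857
Step 7: 140 μL + 2 mL = 2140 μL total → factor 2140/140 = 15.286
Overall dilution factor = 6 × 353.33 × 6.2857 × 5.1818 × 12.5 × 5.2857 × 15.286 = 6.9738 × 10^7

6.97 × 10^7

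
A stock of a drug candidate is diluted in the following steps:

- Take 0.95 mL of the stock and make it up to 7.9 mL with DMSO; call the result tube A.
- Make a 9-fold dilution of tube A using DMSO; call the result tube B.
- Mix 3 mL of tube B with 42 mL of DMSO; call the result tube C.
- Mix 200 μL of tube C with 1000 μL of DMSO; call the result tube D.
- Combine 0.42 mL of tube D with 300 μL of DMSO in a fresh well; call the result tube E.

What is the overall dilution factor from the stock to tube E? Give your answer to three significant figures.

Step 1: 0.95 mL brought to 7.9 mL → factor 7.9/0.95 = 8.3158
Step 2: 9-fold → factor 9
Step 3: 3 mL + 42 mL = 45 mL total → factor 45/3 = 15
Step 4: 200 μL + 1000 μL = 1200 μL total → factor 1200/200 = 6
Step 5: 0.42 mL + 300 μL = 0.72 mL total → factor 0.72/0.42 = 1.7143
Overall dilution factor = 8.3158 × 9 × 15 × 6 × 1.7143 = 11547

1.15 × 10^4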